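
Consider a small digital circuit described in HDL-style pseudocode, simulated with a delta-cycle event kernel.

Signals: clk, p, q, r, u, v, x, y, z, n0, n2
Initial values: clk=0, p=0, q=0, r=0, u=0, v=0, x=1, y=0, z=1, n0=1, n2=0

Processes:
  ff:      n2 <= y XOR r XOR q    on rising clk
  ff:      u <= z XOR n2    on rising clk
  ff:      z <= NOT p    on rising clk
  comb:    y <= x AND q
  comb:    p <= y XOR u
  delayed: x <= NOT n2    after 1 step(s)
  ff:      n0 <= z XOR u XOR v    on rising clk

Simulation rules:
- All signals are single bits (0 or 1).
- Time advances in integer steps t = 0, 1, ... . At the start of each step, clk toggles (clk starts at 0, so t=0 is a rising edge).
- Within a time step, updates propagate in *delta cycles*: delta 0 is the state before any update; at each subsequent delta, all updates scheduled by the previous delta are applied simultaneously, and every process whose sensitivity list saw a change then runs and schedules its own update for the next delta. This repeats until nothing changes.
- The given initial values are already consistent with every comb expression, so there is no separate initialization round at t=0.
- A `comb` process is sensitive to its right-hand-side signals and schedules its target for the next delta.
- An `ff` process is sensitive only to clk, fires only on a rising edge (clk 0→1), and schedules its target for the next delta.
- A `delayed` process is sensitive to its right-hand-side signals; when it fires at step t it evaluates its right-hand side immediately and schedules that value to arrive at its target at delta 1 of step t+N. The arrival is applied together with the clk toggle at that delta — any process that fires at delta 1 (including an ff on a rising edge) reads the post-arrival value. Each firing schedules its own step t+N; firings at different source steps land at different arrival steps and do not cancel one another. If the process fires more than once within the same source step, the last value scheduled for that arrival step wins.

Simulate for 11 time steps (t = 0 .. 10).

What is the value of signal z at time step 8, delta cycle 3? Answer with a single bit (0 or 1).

t0.Δ0 clk=0 y=0 x=1 p=0 u=0 v=0 z=1 n0=1 n2=0 r=0 q=0
t0.Δ1 clk=1 y=0 x=1 p=0 u=0 v=0 z=1 n0=1 n2=0 r=0 q=0
t0.Δ2 clk=1 y=0 x=1 p=0 u=1 v=0 z=1 n0=1 n2=0 r=0 q=0
t0.Δ3 clk=1 y=0 x=1 p=1 u=1 v=0 z=1 n0=1 n2=0 r=0 q=0
t1.Δ0 clk=1 y=0 x=1 p=1 u=1 v=0 z=1 n0=1 n2=0 r=0 q=0
t1.Δ1 clk=0 y=0 x=1 p=1 u=1 v=0 z=1 n0=1 n2=0 r=0 q=0
t2.Δ0 clk=0 y=0 x=1 p=1 u=1 v=0 z=1 n0=1 n2=0 r=0 q=0
t2.Δ1 clk=1 y=0 x=1 p=1 u=1 v=0 z=1 n0=1 n2=0 r=0 q=0
t2.Δ2 clk=1 y=0 x=1 p=1 u=1 v=0 z=0 n0=0 n2=0 r=0 q=0
t3.Δ0 clk=1 y=0 x=1 p=1 u=1 v=0 z=0 n0=0 n2=0 r=0 q=0
t3.Δ1 clk=0 y=0 x=1 p=1 u=1 v=0 z=0 n0=0 n2=0 r=0 q=0
t4.Δ0 clk=0 y=0 x=1 p=1 u=1 v=0 z=0 n0=0 n2=0 r=0 q=0
t4.Δ1 clk=1 y=0 x=1 p=1 u=1 v=0 z=0 n0=0 n2=0 r=0 q=0
t4.Δ2 clk=1 y=0 x=1 p=1 u=0 v=0 z=0 n0=1 n2=0 r=0 q=0
t4.Δ3 clk=1 y=0 x=1 p=0 u=0 v=0 z=0 n0=1 n2=0 r=0 q=0
t5.Δ0 clk=1 y=0 x=1 p=0 u=0 v=0 z=0 n0=1 n2=0 r=0 q=0
t5.Δ1 clk=0 y=0 x=1 p=0 u=0 v=0 z=0 n0=1 n2=0 r=0 q=0
t6.Δ0 clk=0 y=0 x=1 p=0 u=0 v=0 z=0 n0=1 n2=0 r=0 q=0
t6.Δ1 clk=1 y=0 x=1 p=0 u=0 v=0 z=0 n0=1 n2=0 r=0 q=0
t6.Δ2 clk=1 y=0 x=1 p=0 u=0 v=0 z=1 n0=0 n2=0 r=0 q=0
t7.Δ0 clk=1 y=0 x=1 p=0 u=0 v=0 z=1 n0=0 n2=0 r=0 q=0
t7.Δ1 clk=0 y=0 x=1 p=0 u=0 v=0 z=1 n0=0 n2=0 r=0 q=0
t8.Δ0 clk=0 y=0 x=1 p=0 u=0 v=0 z=1 n0=0 n2=0 r=0 q=0
t8.Δ1 clk=1 y=0 x=1 p=0 u=0 v=0 z=1 n0=0 n2=0 r=0 q=0
t8.Δ2 clk=1 y=0 x=1 p=0 u=1 v=0 z=1 n0=1 n2=0 r=0 q=0
t8.Δ3 clk=1 y=0 x=1 p=1 u=1 v=0 z=1 n0=1 n2=0 r=0 q=0
t9.Δ0 clk=1 y=0 x=1 p=1 u=1 v=0 z=1 n0=1 n2=0 r=0 q=0
t9.Δ1 clk=0 y=0 x=1 p=1 u=1 v=0 z=1 n0=1 n2=0 r=0 q=0
t10.Δ0 clk=0 y=0 x=1 p=1 u=1 v=0 z=1 n0=1 n2=0 r=0 q=0
t10.Δ1 clk=1 y=0 x=1 p=1 u=1 v=0 z=1 n0=1 n2=0 r=0 q=0
t10.Δ2 clk=1 y=0 x=1 p=1 u=1 v=0 z=0 n0=0 n2=0 r=0 q=0

1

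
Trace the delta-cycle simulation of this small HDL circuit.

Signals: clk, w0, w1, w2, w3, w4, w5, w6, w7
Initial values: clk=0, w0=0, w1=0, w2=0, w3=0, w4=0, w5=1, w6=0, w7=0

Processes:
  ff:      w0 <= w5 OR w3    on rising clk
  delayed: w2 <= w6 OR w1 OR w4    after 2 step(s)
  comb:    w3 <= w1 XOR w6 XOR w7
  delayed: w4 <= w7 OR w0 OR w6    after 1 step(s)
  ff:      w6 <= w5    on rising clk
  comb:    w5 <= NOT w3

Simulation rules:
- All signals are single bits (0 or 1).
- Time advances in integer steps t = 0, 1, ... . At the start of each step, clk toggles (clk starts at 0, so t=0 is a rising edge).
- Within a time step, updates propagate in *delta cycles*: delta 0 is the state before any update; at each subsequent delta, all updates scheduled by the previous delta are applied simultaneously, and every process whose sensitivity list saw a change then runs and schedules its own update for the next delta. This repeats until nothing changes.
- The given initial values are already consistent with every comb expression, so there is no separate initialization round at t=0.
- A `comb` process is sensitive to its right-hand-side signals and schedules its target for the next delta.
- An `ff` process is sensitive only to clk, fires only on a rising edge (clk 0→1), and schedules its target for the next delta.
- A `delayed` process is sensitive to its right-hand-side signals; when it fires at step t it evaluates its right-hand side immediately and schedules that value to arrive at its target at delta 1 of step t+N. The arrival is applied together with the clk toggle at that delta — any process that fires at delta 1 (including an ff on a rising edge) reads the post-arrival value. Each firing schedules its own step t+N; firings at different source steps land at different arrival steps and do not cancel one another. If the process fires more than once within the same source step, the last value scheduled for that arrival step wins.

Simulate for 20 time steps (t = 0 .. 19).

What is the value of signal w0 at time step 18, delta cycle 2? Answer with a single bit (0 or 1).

1

[bits: w7,clk,w6,w5,w3,w1,w0,w2,w4]
t=0: Δ0=000100000 Δ1=010100000 Δ2=011100100 Δ3=011110100 Δ4=011010100 | 4Δ
t=1: Δ0=011010100 Δ1=001010101 | 1Δ
t=2: Δ0=001010101 Δ1=011010111 Δ2=010010111 Δ3=010000111 Δ4=010100111 | 4Δ
t=3: Δ0=010100111 Δ1=000100111 | 1Δ
t=4: Δ0=000100111 Δ1=010100111 Δ2=011100111 Δ3=011110111 Δ4=011010111 | 4Δ
t=5: Δ0=011010111 Δ1=001010111 | 1Δ
t=6: Δ0=001010111 Δ1=011010111 Δ2=010010111 Δ3=010000111 Δ4=010100111 | 4Δ
t=7: Δ0=010100111 Δ1=000100111 | 1Δ
t=8: Δ0=000100111 Δ1=010100111 Δ2=011100111 Δ3=011110111 Δ4=011010111 | 4Δ
t=9: Δ0=011010111 Δ1=001010111 | 1Δ
t=10: Δ0=001010111 Δ1=011010111 Δ2=010010111 Δ3=010000111 Δ4=010100111 | 4Δ
t=11: Δ0=010100111 Δ1=000100111 | 1Δ
t=12: Δ0=000100111 Δ1=010100111 Δ2=011100111 Δ3=011110111 Δ4=011010111 | 4Δ
t=13: Δ0=011010111 Δ1=001010111 | 1Δ
t=14: Δ0=001010111 Δ1=011010111 Δ2=010010111 Δ3=010000111 Δ4=010100111 | 4Δ
t=15: Δ0=010100111 Δ1=000100111 | 1Δ
t=16: Δ0=000100111 Δ1=010100111 Δ2=011100111 Δ3=011110111 Δ4=011010111 | 4Δ
t=17: Δ0=011010111 Δ1=001010111 | 1Δ
t=18: Δ0=001010111 Δ1=011010111 Δ2=010010111 Δ3=010000111 Δ4=010100111 | 4Δ
t=19: Δ0=010100111 Δ1=000100111 | 1Δ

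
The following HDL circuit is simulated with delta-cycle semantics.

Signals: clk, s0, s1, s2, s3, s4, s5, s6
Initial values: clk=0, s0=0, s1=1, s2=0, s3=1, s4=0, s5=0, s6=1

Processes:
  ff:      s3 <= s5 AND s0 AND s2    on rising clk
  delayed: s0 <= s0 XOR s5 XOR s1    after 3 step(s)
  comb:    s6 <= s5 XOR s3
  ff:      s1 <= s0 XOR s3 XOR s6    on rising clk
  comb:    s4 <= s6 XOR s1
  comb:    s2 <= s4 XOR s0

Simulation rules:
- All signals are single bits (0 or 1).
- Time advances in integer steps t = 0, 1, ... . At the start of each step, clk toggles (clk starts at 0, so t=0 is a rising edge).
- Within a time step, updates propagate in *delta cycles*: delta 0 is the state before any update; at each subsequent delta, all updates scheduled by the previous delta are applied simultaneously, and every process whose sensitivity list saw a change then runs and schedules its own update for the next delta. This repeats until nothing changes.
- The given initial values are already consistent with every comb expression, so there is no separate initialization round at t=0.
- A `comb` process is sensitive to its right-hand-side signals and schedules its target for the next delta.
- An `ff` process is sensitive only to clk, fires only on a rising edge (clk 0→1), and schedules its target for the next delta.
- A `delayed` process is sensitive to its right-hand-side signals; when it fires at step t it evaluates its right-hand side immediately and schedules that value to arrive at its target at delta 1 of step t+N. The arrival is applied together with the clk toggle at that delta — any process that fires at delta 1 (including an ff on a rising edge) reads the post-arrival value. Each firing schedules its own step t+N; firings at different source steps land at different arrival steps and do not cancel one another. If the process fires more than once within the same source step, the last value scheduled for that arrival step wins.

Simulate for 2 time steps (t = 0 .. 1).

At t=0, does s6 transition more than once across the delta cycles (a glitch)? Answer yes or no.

t0.Δ0 s6=1 s0=0 s3=1 s5=0 s4=0 s2=0 s1=1 clk=0
t0.Δ1 s6=1 s0=0 s3=1 s5=0 s4=0 s2=0 s1=1 clk=1
t0.Δ2 s6=1 s0=0 s3=0 s5=0 s4=0 s2=0 s1=0 clk=1
t0.Δ3 s6=0 s0=0 s3=0 s5=0 s4=1 s2=0 s1=0 clk=1
t0.Δ4 s6=0 s0=0 s3=0 s5=0 s4=0 s2=1 s1=0 clk=1
t0.Δ5 s6=0 s0=0 s3=0 s5=0 s4=0 s2=0 s1=0 clk=1
t1.Δ0 s6=0 s0=0 s3=0 s5=0 s4=0 s2=0 s1=0 clk=1
t1.Δ1 s6=0 s0=0 s3=0 s5=0 s4=0 s2=0 s1=0 clk=0

no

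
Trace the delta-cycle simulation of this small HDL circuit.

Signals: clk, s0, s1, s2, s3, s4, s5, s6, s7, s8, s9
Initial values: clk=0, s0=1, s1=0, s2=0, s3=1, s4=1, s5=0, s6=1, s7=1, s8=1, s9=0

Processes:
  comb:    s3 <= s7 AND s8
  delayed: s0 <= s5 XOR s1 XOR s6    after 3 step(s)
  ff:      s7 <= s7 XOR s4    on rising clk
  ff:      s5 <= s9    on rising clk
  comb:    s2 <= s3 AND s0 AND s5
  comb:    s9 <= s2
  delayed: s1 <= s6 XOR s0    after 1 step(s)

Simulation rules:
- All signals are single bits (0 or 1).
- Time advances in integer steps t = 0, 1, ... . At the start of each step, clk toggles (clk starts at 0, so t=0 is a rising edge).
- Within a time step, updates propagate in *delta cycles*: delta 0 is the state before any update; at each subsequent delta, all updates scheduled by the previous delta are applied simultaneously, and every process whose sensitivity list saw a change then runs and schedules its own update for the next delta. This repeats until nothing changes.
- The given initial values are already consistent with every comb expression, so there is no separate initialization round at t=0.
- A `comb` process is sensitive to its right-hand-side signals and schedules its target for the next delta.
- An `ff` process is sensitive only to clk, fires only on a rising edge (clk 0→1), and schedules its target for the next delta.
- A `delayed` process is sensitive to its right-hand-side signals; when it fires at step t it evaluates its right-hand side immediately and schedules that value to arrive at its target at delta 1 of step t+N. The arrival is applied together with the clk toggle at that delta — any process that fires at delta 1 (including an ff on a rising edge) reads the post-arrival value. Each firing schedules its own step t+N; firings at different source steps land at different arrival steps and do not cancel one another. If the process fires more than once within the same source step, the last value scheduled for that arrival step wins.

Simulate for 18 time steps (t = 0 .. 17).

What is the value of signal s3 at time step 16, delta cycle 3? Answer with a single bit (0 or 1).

0

t0.Δ0 s3=1 s1=0 clk=0 s5=0 s0=1 s4=1 s6=1 s8=1 s9=0 s7=1 s2=0
t0.Δ1 s3=1 s1=0 clk=1 s5=0 s0=1 s4=1 s6=1 s8=1 s9=0 s7=1 s2=0
t0.Δ2 s3=1 s1=0 clk=1 s5=0 s0=1 s4=1 s6=1 s8=1 s9=0 s7=0 s2=0
t0.Δ3 s3=0 s1=0 clk=1 s5=0 s0=1 s4=1 s6=1 s8=1 s9=0 s7=0 s2=0
t1.Δ0 s3=0 s1=0 clk=1 s5=0 s0=1 s4=1 s6=1 s8=1 s9=0 s7=0 s2=0
t1.Δ1 s3=0 s1=0 clk=0 s5=0 s0=1 s4=1 s6=1 s8=1 s9=0 s7=0 s2=0
t2.Δ0 s3=0 s1=0 clk=0 s5=0 s0=1 s4=1 s6=1 s8=1 s9=0 s7=0 s2=0
t2.Δ1 s3=0 s1=0 clk=1 s5=0 s0=1 s4=1 s6=1 s8=1 s9=0 s7=0 s2=0
t2.Δ2 s3=0 s1=0 clk=1 s5=0 s0=1 s4=1 s6=1 s8=1 s9=0 s7=1 s2=0
t2.Δ3 s3=1 s1=0 clk=1 s5=0 s0=1 s4=1 s6=1 s8=1 s9=0 s7=1 s2=0
t3.Δ0 s3=1 s1=0 clk=1 s5=0 s0=1 s4=1 s6=1 s8=1 s9=0 s7=1 s2=0
t3.Δ1 s3=1 s1=0 clk=0 s5=0 s0=1 s4=1 s6=1 s8=1 s9=0 s7=1 s2=0
t4.Δ0 s3=1 s1=0 clk=0 s5=0 s0=1 s4=1 s6=1 s8=1 s9=0 s7=1 s2=0
t4.Δ1 s3=1 s1=0 clk=1 s5=0 s0=1 s4=1 s6=1 s8=1 s9=0 s7=1 s2=0
t4.Δ2 s3=1 s1=0 clk=1 s5=0 s0=1 s4=1 s6=1 s8=1 s9=0 s7=0 s2=0
t4.Δ3 s3=0 s1=0 clk=1 s5=0 s0=1 s4=1 s6=1 s8=1 s9=0 s7=0 s2=0
t5.Δ0 s3=0 s1=0 clk=1 s5=0 s0=1 s4=1 s6=1 s8=1 s9=0 s7=0 s2=0
t5.Δ1 s3=0 s1=0 clk=0 s5=0 s0=1 s4=1 s6=1 s8=1 s9=0 s7=0 s2=0
t6.Δ0 s3=0 s1=0 clk=0 s5=0 s0=1 s4=1 s6=1 s8=1 s9=0 s7=0 s2=0
t6.Δ1 s3=0 s1=0 clk=1 s5=0 s0=1 s4=1 s6=1 s8=1 s9=0 s7=0 s2=0
t6.Δ2 s3=0 s1=0 clk=1 s5=0 s0=1 s4=1 s6=1 s8=1 s9=0 s7=1 s2=0
t6.Δ3 s3=1 s1=0 clk=1 s5=0 s0=1 s4=1 s6=1 s8=1 s9=0 s7=1 s2=0
t7.Δ0 s3=1 s1=0 clk=1 s5=0 s0=1 s4=1 s6=1 s8=1 s9=0 s7=1 s2=0
t7.Δ1 s3=1 s1=0 clk=0 s5=0 s0=1 s4=1 s6=1 s8=1 s9=0 s7=1 s2=0
t8.Δ0 s3=1 s1=0 clk=0 s5=0 s0=1 s4=1 s6=1 s8=1 s9=0 s7=1 s2=0
t8.Δ1 s3=1 s1=0 clk=1 s5=0 s0=1 s4=1 s6=1 s8=1 s9=0 s7=1 s2=0
t8.Δ2 s3=1 s1=0 clk=1 s5=0 s0=1 s4=1 s6=1 s8=1 s9=0 s7=0 s2=0
t8.Δ3 s3=0 s1=0 clk=1 s5=0 s0=1 s4=1 s6=1 s8=1 s9=0 s7=0 s2=0
t9.Δ0 s3=0 s1=0 clk=1 s5=0 s0=1 s4=1 s6=1 s8=1 s9=0 s7=0 s2=0
t9.Δ1 s3=0 s1=0 clk=0 s5=0 s0=1 s4=1 s6=1 s8=1 s9=0 s7=0 s2=0
t10.Δ0 s3=0 s1=0 clk=0 s5=0 s0=1 s4=1 s6=1 s8=1 s9=0 s7=0 s2=0
t10.Δ1 s3=0 s1=0 clk=1 s5=0 s0=1 s4=1 s6=1 s8=1 s9=0 s7=0 s2=0
t10.Δ2 s3=0 s1=0 clk=1 s5=0 s0=1 s4=1 s6=1 s8=1 s9=0 s7=1 s2=0
t10.Δ3 s3=1 s1=0 clk=1 s5=0 s0=1 s4=1 s6=1 s8=1 s9=0 s7=1 s2=0
t11.Δ0 s3=1 s1=0 clk=1 s5=0 s0=1 s4=1 s6=1 s8=1 s9=0 s7=1 s2=0
t11.Δ1 s3=1 s1=0 clk=0 s5=0 s0=1 s4=1 s6=1 s8=1 s9=0 s7=1 s2=0
t12.Δ0 s3=1 s1=0 clk=0 s5=0 s0=1 s4=1 s6=1 s8=1 s9=0 s7=1 s2=0
t12.Δ1 s3=1 s1=0 clk=1 s5=0 s0=1 s4=1 s6=1 s8=1 s9=0 s7=1 s2=0
t12.Δ2 s3=1 s1=0 clk=1 s5=0 s0=1 s4=1 s6=1 s8=1 s9=0 s7=0 s2=0
t12.Δ3 s3=0 s1=0 clk=1 s5=0 s0=1 s4=1 s6=1 s8=1 s9=0 s7=0 s2=0
t13.Δ0 s3=0 s1=0 clk=1 s5=0 s0=1 s4=1 s6=1 s8=1 s9=0 s7=0 s2=0
t13.Δ1 s3=0 s1=0 clk=0 s5=0 s0=1 s4=1 s6=1 s8=1 s9=0 s7=0 s2=0
t14.Δ0 s3=0 s1=0 clk=0 s5=0 s0=1 s4=1 s6=1 s8=1 s9=0 s7=0 s2=0
t14.Δ1 s3=0 s1=0 clk=1 s5=0 s0=1 s4=1 s6=1 s8=1 s9=0 s7=0 s2=0
t14.Δ2 s3=0 s1=0 clk=1 s5=0 s0=1 s4=1 s6=1 s8=1 s9=0 s7=1 s2=0
t14.Δ3 s3=1 s1=0 clk=1 s5=0 s0=1 s4=1 s6=1 s8=1 s9=0 s7=1 s2=0
t15.Δ0 s3=1 s1=0 clk=1 s5=0 s0=1 s4=1 s6=1 s8=1 s9=0 s7=1 s2=0
t15.Δ1 s3=1 s1=0 clk=0 s5=0 s0=1 s4=1 s6=1 s8=1 s9=0 s7=1 s2=0
t16.Δ0 s3=1 s1=0 clk=0 s5=0 s0=1 s4=1 s6=1 s8=1 s9=0 s7=1 s2=0
t16.Δ1 s3=1 s1=0 clk=1 s5=0 s0=1 s4=1 s6=1 s8=1 s9=0 s7=1 s2=0
t16.Δ2 s3=1 s1=0 clk=1 s5=0 s0=1 s4=1 s6=1 s8=1 s9=0 s7=0 s2=0
t16.Δ3 s3=0 s1=0 clk=1 s5=0 s0=1 s4=1 s6=1 s8=1 s9=0 s7=0 s2=0
t17.Δ0 s3=0 s1=0 clk=1 s5=0 s0=1 s4=1 s6=1 s8=1 s9=0 s7=0 s2=0
t17.Δ1 s3=0 s1=0 clk=0 s5=0 s0=1 s4=1 s6=1 s8=1 s9=0 s7=0 s2=0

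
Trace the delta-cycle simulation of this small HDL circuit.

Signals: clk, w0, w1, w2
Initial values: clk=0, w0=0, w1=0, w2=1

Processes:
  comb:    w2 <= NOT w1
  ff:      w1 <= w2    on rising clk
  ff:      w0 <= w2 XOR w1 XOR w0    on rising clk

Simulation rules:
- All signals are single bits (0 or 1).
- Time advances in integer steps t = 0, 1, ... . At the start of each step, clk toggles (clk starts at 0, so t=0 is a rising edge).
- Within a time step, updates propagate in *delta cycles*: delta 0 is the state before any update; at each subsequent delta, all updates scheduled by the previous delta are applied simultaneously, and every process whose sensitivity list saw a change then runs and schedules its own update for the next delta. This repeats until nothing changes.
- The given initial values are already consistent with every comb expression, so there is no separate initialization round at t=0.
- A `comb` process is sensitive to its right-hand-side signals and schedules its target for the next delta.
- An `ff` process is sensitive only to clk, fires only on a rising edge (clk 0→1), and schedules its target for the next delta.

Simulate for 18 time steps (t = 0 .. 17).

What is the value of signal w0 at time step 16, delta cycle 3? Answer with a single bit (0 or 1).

t0.Δ0 clk=0 w1=0 w0=0 w2=1
t0.Δ1 clk=1 w1=0 w0=0 w2=1
t0.Δ2 clk=1 w1=1 w0=1 w2=1
t0.Δ3 clk=1 w1=1 w0=1 w2=0
t1.Δ0 clk=1 w1=1 w0=1 w2=0
t1.Δ1 clk=0 w1=1 w0=1 w2=0
t2.Δ0 clk=0 w1=1 w0=1 w2=0
t2.Δ1 clk=1 w1=1 w0=1 w2=0
t2.Δ2 clk=1 w1=0 w0=0 w2=0
t2.Δ3 clk=1 w1=0 w0=0 w2=1
t3.Δ0 clk=1 w1=0 w0=0 w2=1
t3.Δ1 clk=0 w1=0 w0=0 w2=1
t4.Δ0 clk=0 w1=0 w0=0 w2=1
t4.Δ1 clk=1 w1=0 w0=0 w2=1
t4.Δ2 clk=1 w1=1 w0=1 w2=1
t4.Δ3 clk=1 w1=1 w0=1 w2=0
t5.Δ0 clk=1 w1=1 w0=1 w2=0
t5.Δ1 clk=0 w1=1 w0=1 w2=0
t6.Δ0 clk=0 w1=1 w0=1 w2=0
t6.Δ1 clk=1 w1=1 w0=1 w2=0
t6.Δ2 clk=1 w1=0 w0=0 w2=0
t6.Δ3 clk=1 w1=0 w0=0 w2=1
t7.Δ0 clk=1 w1=0 w0=0 w2=1
t7.Δ1 clk=0 w1=0 w0=0 w2=1
t8.Δ0 clk=0 w1=0 w0=0 w2=1
t8.Δ1 clk=1 w1=0 w0=0 w2=1
t8.Δ2 clk=1 w1=1 w0=1 w2=1
t8.Δ3 clk=1 w1=1 w0=1 w2=0
t9.Δ0 clk=1 w1=1 w0=1 w2=0
t9.Δ1 clk=0 w1=1 w0=1 w2=0
t10.Δ0 clk=0 w1=1 w0=1 w2=0
t10.Δ1 clk=1 w1=1 w0=1 w2=0
t10.Δ2 clk=1 w1=0 w0=0 w2=0
t10.Δ3 clk=1 w1=0 w0=0 w2=1
t11.Δ0 clk=1 w1=0 w0=0 w2=1
t11.Δ1 clk=0 w1=0 w0=0 w2=1
t12.Δ0 clk=0 w1=0 w0=0 w2=1
t12.Δ1 clk=1 w1=0 w0=0 w2=1
t12.Δ2 clk=1 w1=1 w0=1 w2=1
t12.Δ3 clk=1 w1=1 w0=1 w2=0
t13.Δ0 clk=1 w1=1 w0=1 w2=0
t13.Δ1 clk=0 w1=1 w0=1 w2=0
t14.Δ0 clk=0 w1=1 w0=1 w2=0
t14.Δ1 clk=1 w1=1 w0=1 w2=0
t14.Δ2 clk=1 w1=0 w0=0 w2=0
t14.Δ3 clk=1 w1=0 w0=0 w2=1
t15.Δ0 clk=1 w1=0 w0=0 w2=1
t15.Δ1 clk=0 w1=0 w0=0 w2=1
t16.Δ0 clk=0 w1=0 w0=0 w2=1
t16.Δ1 clk=1 w1=0 w0=0 w2=1
t16.Δ2 clk=1 w1=1 w0=1 w2=1
t16.Δ3 clk=1 w1=1 w0=1 w2=0
t17.Δ0 clk=1 w1=1 w0=1 w2=0
t17.Δ1 clk=0 w1=1 w0=1 w2=0

1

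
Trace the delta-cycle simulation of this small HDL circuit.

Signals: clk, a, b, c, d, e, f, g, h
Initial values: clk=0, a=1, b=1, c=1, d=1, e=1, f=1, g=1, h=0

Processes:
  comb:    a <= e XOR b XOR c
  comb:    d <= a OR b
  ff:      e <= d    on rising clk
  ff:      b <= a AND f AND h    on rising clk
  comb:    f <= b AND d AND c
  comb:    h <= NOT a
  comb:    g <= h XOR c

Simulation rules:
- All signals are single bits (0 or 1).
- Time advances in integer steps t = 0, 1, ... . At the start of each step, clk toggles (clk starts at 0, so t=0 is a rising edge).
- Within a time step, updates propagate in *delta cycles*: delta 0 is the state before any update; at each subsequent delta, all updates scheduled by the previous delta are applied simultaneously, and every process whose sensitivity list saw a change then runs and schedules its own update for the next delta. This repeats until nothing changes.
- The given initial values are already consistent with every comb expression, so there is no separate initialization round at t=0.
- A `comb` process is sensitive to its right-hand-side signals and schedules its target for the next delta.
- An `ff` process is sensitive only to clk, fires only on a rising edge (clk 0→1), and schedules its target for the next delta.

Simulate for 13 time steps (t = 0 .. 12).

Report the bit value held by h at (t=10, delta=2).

t=0 Δ0: e=1 f=1 clk=0 h=0 g=1 a=1 c=1 b=1 d=1
  Δ1: clk:0→1
  Δ2: b:1→0
  Δ3: f:1→0, a:1→0
  Δ4: h:0→1, d:1→0
  Δ5: g:1→0
  (5Δ to stable)
t=1 Δ0: e=1 f=0 clk=1 h=1 g=0 a=0 c=1 b=0 d=0
  Δ1: clk:1→0
  (1Δ to stable)
t=2 Δ0: e=1 f=0 clk=0 h=1 g=0 a=0 c=1 b=0 d=0
  Δ1: clk:0→1
  Δ2: e:1→0
  Δ3: a:0→1
  Δ4: h:1→0, d:0→1
  Δ5: g:0→1
  (5Δ to stable)
t=3 Δ0: e=0 f=0 clk=1 h=0 g=1 a=1 c=1 b=0 d=1
  Δ1: clk:1→0
  (1Δ to stable)
t=4 Δ0: e=0 f=0 clk=0 h=0 g=1 a=1 c=1 b=0 d=1
  Δ1: clk:0→1
  Δ2: e:0→1
  Δ3: a:1→0
  Δ4: h:0→1, d:1→0
  Δ5: g:1→0
  (5Δ to stable)
t=5 Δ0: e=1 f=0 clk=1 h=1 g=0 a=0 c=1 b=0 d=0
  Δ1: clk:1→0
  (1Δ to stable)
t=6 Δ0: e=1 f=0 clk=0 h=1 g=0 a=0 c=1 b=0 d=0
  Δ1: clk:0→1
  Δ2: e:1→0
  Δ3: a:0→1
  Δ4: h:1→0, d:0→1
  Δ5: g:0→1
  (5Δ to stable)
t=7 Δ0: e=0 f=0 clk=1 h=0 g=1 a=1 c=1 b=0 d=1
  Δ1: clk:1→0
  (1Δ to stable)
t=8 Δ0: e=0 f=0 clk=0 h=0 g=1 a=1 c=1 b=0 d=1
  Δ1: clk:0→1
  Δ2: e:0→1
  Δ3: a:1→0
  Δ4: h:0→1, d:1→0
  Δ5: g:1→0
  (5Δ to stable)
t=9 Δ0: e=1 f=0 clk=1 h=1 g=0 a=0 c=1 b=0 d=0
  Δ1: clk:1→0
  (1Δ to stable)
t=10 Δ0: e=1 f=0 clk=0 h=1 g=0 a=0 c=1 b=0 d=0
  Δ1: clk:0→1
  Δ2: e:1→0
  Δ3: a:0→1
  Δ4: h:1→0, d:0→1
  Δ5: g:0→1
  (5Δ to stable)
t=11 Δ0: e=0 f=0 clk=1 h=0 g=1 a=1 c=1 b=0 d=1
  Δ1: clk:1→0
  (1Δ to stable)
t=12 Δ0: e=0 f=0 clk=0 h=0 g=1 a=1 c=1 b=0 d=1
  Δ1: clk:0→1
  Δ2: e:0→1
  Δ3: a:1→0
  Δ4: h:0→1, d:1→0
  Δ5: g:1→0
  (5Δ to stable)

1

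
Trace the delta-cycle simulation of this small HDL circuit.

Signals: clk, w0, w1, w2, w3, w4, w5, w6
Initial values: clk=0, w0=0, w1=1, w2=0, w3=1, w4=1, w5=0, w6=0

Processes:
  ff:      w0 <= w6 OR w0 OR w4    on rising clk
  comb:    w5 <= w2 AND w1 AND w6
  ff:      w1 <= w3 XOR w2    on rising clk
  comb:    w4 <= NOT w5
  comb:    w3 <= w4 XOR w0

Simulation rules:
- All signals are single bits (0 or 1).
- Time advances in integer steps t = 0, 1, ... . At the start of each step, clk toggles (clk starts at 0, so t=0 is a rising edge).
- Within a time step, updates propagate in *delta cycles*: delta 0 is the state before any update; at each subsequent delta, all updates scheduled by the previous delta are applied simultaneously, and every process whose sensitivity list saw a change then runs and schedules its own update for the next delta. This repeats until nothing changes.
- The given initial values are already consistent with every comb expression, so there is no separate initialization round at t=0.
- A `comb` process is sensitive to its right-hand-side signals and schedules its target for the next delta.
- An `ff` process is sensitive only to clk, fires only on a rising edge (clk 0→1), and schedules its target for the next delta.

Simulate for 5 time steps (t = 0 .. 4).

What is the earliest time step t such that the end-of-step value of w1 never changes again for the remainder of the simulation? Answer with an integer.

2

t0.Δ0 w1=1 w0=0 clk=0 w6=0 w2=0 w5=0 w3=1 w4=1
t0.Δ1 w1=1 w0=0 clk=1 w6=0 w2=0 w5=0 w3=1 w4=1
t0.Δ2 w1=1 w0=1 clk=1 w6=0 w2=0 w5=0 w3=1 w4=1
t0.Δ3 w1=1 w0=1 clk=1 w6=0 w2=0 w5=0 w3=0 w4=1
t1.Δ0 w1=1 w0=1 clk=1 w6=0 w2=0 w5=0 w3=0 w4=1
t1.Δ1 w1=1 w0=1 clk=0 w6=0 w2=0 w5=0 w3=0 w4=1
t2.Δ0 w1=1 w0=1 clk=0 w6=0 w2=0 w5=0 w3=0 w4=1
t2.Δ1 w1=1 w0=1 clk=1 w6=0 w2=0 w5=0 w3=0 w4=1
t2.Δ2 w1=0 w0=1 clk=1 w6=0 w2=0 w5=0 w3=0 w4=1
t3.Δ0 w1=0 w0=1 clk=1 w6=0 w2=0 w5=0 w3=0 w4=1
t3.Δ1 w1=0 w0=1 clk=0 w6=0 w2=0 w5=0 w3=0 w4=1
t4.Δ0 w1=0 w0=1 clk=0 w6=0 w2=0 w5=0 w3=0 w4=1
t4.Δ1 w1=0 w0=1 clk=1 w6=0 w2=0 w5=0 w3=0 w4=1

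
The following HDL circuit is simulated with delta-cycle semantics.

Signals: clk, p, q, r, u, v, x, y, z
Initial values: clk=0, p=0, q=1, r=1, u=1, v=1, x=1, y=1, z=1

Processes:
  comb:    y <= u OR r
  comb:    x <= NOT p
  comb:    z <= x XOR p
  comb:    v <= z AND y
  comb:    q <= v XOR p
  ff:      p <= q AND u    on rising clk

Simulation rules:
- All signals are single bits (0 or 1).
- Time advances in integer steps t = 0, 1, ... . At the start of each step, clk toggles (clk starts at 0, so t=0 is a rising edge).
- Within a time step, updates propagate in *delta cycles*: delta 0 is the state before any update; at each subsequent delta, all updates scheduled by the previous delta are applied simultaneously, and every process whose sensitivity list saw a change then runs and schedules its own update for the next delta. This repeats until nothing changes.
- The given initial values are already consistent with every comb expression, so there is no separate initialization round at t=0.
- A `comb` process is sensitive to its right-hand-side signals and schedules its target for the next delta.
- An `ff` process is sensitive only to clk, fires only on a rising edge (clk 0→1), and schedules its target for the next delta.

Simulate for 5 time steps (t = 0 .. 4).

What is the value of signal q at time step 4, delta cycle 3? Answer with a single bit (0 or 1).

t=0 Δ0: p=0 q=1 r=1 u=1 clk=0 x=1 z=1 v=1 y=1
  Δ1: clk:0→1
  Δ2: p:0→1
  Δ3: q:1→0, x:1→0, z:1→0
  Δ4: z:0→1, v:1→0
  Δ5: q:0→1, v:0→1
  Δ6: q:1→0
  (6Δ to stable)
t=1 Δ0: p=1 q=0 r=1 u=1 clk=1 x=0 z=1 v=1 y=1
  Δ1: clk:1→0
  (1Δ to stable)
t=2 Δ0: p=1 q=0 r=1 u=1 clk=0 x=0 z=1 v=1 y=1
  Δ1: clk:0→1
  Δ2: p:1→0
  Δ3: q:0→1, x:0→1, z:1→0
  Δ4: z:0→1, v:1→0
  Δ5: q:1→0, v:0→1
  Δ6: q:0→1
  (6Δ to stable)
t=3 Δ0: p=0 q=1 r=1 u=1 clk=1 x=1 z=1 v=1 y=1
  Δ1: clk:1→0
  (1Δ to stable)
t=4 Δ0: p=0 q=1 r=1 u=1 clk=0 x=1 z=1 v=1 y=1
  Δ1: clk:0→1
  Δ2: p:0→1
  Δ3: q:1→0, x:1→0, z:1→0
  Δ4: z:0→1, v:1→0
  Δ5: q:0→1, v:0→1
  Δ6: q:1→0
  (6Δ to stable)

0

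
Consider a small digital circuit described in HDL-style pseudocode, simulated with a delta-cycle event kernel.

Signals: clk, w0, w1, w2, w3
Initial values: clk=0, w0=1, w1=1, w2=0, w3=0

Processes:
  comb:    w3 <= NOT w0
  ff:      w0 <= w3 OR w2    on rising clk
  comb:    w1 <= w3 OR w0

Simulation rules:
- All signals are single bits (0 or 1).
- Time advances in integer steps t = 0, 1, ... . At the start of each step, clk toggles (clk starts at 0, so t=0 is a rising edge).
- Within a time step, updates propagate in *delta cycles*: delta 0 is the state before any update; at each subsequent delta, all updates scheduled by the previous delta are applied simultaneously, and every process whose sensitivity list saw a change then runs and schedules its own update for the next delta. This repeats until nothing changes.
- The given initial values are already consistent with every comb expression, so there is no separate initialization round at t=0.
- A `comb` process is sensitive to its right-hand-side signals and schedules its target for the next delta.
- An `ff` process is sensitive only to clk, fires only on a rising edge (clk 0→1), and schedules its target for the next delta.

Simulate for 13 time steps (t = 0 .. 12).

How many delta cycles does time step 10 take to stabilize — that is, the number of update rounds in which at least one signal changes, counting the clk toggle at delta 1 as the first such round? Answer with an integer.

t=0 Δ0: w3=0 w1=1 clk=0 w2=0 w0=1
  Δ1: clk:0→1
  Δ2: w0:1→0
  Δ3: w3:0→1, w1:1→0
  Δ4: w1:0→1
  (4Δ to stable)
t=1 Δ0: w3=1 w1=1 clk=1 w2=0 w0=0
  Δ1: clk:1→0
  (1Δ to stable)
t=2 Δ0: w3=1 w1=1 clk=0 w2=0 w0=0
  Δ1: clk:0→1
  Δ2: w0:0→1
  Δ3: w3:1→0
  (3Δ to stable)
t=3 Δ0: w3=0 w1=1 clk=1 w2=0 w0=1
  Δ1: clk:1→0
  (1Δ to stable)
t=4 Δ0: w3=0 w1=1 clk=0 w2=0 w0=1
  Δ1: clk:0→1
  Δ2: w0:1→0
  Δ3: w3:0→1, w1:1→0
  Δ4: w1:0→1
  (4Δ to stable)
t=5 Δ0: w3=1 w1=1 clk=1 w2=0 w0=0
  Δ1: clk:1→0
  (1Δ to stable)
t=6 Δ0: w3=1 w1=1 clk=0 w2=0 w0=0
  Δ1: clk:0→1
  Δ2: w0:0→1
  Δ3: w3:1→0
  (3Δ to stable)
t=7 Δ0: w3=0 w1=1 clk=1 w2=0 w0=1
  Δ1: clk:1→0
  (1Δ to stable)
t=8 Δ0: w3=0 w1=1 clk=0 w2=0 w0=1
  Δ1: clk:0→1
  Δ2: w0:1→0
  Δ3: w3:0→1, w1:1→0
  Δ4: w1:0→1
  (4Δ to stable)
t=9 Δ0: w3=1 w1=1 clk=1 w2=0 w0=0
  Δ1: clk:1→0
  (1Δ to stable)
t=10 Δ0: w3=1 w1=1 clk=0 w2=0 w0=0
  Δ1: clk:0→1
  Δ2: w0:0→1
  Δ3: w3:1→0
  (3Δ to stable)
t=11 Δ0: w3=0 w1=1 clk=1 w2=0 w0=1
  Δ1: clk:1→0
  (1Δ to stable)
t=12 Δ0: w3=0 w1=1 clk=0 w2=0 w0=1
  Δ1: clk:0→1
  Δ2: w0:1→0
  Δ3: w3:0→1, w1:1→0
  Δ4: w1:0→1
  (4Δ to stable)

3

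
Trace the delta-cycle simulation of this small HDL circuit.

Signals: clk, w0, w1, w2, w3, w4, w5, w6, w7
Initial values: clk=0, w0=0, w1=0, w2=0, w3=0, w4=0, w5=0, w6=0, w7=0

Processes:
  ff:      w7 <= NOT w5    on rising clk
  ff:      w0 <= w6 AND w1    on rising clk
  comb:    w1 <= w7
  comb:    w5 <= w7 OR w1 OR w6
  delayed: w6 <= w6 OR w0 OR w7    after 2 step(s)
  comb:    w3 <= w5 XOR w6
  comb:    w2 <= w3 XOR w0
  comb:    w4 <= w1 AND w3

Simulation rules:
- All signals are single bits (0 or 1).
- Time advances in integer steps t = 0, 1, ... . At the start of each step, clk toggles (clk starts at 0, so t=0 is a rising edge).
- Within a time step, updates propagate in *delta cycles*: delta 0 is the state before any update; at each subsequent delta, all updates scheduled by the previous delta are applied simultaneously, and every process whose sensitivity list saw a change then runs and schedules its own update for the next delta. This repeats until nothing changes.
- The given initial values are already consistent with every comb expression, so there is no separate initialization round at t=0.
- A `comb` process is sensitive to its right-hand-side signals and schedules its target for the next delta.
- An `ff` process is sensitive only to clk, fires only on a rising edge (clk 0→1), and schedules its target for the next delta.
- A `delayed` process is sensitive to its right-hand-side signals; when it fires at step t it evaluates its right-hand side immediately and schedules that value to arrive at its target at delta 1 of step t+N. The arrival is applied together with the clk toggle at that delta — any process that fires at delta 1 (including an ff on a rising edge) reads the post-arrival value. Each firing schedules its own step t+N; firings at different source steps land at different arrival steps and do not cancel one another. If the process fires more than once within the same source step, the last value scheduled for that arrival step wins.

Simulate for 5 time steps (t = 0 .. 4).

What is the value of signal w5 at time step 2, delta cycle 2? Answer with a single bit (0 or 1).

[bits: w0,w2,w5,clk,w7,w4,w6,w3,w1]
t=0: Δ0=000000000 Δ1=000100000 Δ2=000110000 Δ3=001110001 Δ4=001110011 Δ5=011111011 | 5Δ
t=1: Δ0=011111011 Δ1=011011011 | 1Δ
t=2: Δ0=011011011 Δ1=011111111 Δ2=111101101 Δ3=111100100 | 3Δ
t=3: Δ0=111100100 Δ1=111000100 | 1Δ
t=4: Δ0=111000100 Δ1=111100100 Δ2=011100100 Δ3=001100100 | 3Δ

1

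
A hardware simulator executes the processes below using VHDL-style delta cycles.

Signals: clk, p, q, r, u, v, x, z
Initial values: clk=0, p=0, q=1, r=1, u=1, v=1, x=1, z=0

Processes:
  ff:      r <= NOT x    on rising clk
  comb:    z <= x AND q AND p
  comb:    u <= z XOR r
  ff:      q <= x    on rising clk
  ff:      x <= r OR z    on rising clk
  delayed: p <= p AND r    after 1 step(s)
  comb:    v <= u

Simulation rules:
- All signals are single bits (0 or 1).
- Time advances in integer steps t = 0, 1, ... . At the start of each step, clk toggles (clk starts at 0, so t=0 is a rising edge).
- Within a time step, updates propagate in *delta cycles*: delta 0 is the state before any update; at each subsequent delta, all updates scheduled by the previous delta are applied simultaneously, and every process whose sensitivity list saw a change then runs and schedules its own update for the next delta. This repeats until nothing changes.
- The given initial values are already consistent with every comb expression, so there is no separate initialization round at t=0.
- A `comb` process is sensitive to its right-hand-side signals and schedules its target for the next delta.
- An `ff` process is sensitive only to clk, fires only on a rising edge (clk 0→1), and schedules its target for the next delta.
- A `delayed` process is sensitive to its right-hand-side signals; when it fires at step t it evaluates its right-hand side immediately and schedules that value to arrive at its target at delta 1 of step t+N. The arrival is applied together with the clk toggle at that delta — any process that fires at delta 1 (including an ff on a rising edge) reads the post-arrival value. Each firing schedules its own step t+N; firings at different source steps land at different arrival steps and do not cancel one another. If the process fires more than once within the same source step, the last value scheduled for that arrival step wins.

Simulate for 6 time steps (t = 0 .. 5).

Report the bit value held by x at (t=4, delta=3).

t0.Δ0 u=1 v=1 z=0 x=1 clk=0 p=0 q=1 r=1
t0.Δ1 u=1 v=1 z=0 x=1 clk=1 p=0 q=1 r=1
t0.Δ2 u=1 v=1 z=0 x=1 clk=1 p=0 q=1 r=0
t0.Δ3 u=0 v=1 z=0 x=1 clk=1 p=0 q=1 r=0
t0.Δ4 u=0 v=0 z=0 x=1 clk=1 p=0 q=1 r=0
t1.Δ0 u=0 v=0 z=0 x=1 clk=1 p=0 q=1 r=0
t1.Δ1 u=0 v=0 z=0 x=1 clk=0 p=0 q=1 r=0
t2.Δ0 u=0 v=0 z=0 x=1 clk=0 p=0 q=1 r=0
t2.Δ1 u=0 v=0 z=0 x=1 clk=1 p=0 q=1 r=0
t2.Δ2 u=0 v=0 z=0 x=0 clk=1 p=0 q=1 r=0
t3.Δ0 u=0 v=0 z=0 x=0 clk=1 p=0 q=1 r=0
t3.Δ1 u=0 v=0 z=0 x=0 clk=0 p=0 q=1 r=0
t4.Δ0 u=0 v=0 z=0 x=0 clk=0 p=0 q=1 r=0
t4.Δ1 u=0 v=0 z=0 x=0 clk=1 p=0 q=1 r=0
t4.Δ2 u=0 v=0 z=0 x=0 clk=1 p=0 q=0 r=1
t4.Δ3 u=1 v=0 z=0 x=0 clk=1 p=0 q=0 r=1
t4.Δ4 u=1 v=1 z=0 x=0 clk=1 p=0 q=0 r=1
t5.Δ0 u=1 v=1 z=0 x=0 clk=1 p=0 q=0 r=1
t5.Δ1 u=1 v=1 z=0 x=0 clk=0 p=0 q=0 r=1

0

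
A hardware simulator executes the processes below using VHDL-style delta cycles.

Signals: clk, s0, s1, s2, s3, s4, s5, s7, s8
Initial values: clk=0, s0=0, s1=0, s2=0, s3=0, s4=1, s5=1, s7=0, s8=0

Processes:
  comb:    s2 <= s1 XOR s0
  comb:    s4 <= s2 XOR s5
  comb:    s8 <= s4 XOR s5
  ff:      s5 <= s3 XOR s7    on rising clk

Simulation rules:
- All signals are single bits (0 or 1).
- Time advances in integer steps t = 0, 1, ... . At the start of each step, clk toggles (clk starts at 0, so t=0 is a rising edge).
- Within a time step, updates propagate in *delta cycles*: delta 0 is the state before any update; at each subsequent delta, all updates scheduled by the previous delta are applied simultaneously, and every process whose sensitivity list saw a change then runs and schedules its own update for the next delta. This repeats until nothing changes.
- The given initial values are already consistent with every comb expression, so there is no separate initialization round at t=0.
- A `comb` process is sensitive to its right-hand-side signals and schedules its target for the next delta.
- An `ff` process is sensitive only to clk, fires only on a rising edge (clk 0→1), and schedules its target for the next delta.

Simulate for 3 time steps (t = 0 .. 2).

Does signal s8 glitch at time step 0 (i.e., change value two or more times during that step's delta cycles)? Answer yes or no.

yes

t=0 Δ0: clk=0 s4=1 s7=0 s5=1 s2=0 s1=0 s3=0 s8=0 s0=0
  Δ1: clk:0→1
  Δ2: s5:1→0
  Δ3: s4:1→0, s8:0→1
  Δ4: s8:1→0
  (4Δ to stable)
t=1 Δ0: clk=1 s4=0 s7=0 s5=0 s2=0 s1=0 s3=0 s8=0 s0=0
  Δ1: clk:1→0
  (1Δ to stable)
t=2 Δ0: clk=0 s4=0 s7=0 s5=0 s2=0 s1=0 s3=0 s8=0 s0=0
  Δ1: clk:0→1
  (1Δ to stable)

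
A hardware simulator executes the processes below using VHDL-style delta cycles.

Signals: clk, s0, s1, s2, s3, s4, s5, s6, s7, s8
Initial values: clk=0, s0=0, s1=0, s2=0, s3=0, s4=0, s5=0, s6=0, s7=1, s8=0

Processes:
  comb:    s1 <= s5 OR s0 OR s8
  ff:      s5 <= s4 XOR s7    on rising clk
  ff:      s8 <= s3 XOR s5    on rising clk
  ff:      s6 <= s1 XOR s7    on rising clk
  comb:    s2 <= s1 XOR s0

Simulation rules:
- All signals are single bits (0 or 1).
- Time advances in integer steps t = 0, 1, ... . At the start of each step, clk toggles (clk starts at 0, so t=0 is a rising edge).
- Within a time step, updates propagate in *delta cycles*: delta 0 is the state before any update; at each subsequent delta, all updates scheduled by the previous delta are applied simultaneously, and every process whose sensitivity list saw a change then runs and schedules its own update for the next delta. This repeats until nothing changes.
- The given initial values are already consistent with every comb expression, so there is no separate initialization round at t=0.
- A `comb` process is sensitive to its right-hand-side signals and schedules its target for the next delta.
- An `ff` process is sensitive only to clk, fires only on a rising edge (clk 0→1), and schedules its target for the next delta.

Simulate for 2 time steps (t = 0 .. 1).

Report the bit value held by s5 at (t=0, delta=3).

1

t0.Δ0 s8=0 s7=1 s1=0 clk=0 s3=0 s2=0 s5=0 s0=0 s6=0 s4=0
t0.Δ1 s8=0 s7=1 s1=0 clk=1 s3=0 s2=0 s5=0 s0=0 s6=0 s4=0
t0.Δ2 s8=0 s7=1 s1=0 clk=1 s3=0 s2=0 s5=1 s0=0 s6=1 s4=0
t0.Δ3 s8=0 s7=1 s1=1 clk=1 s3=0 s2=0 s5=1 s0=0 s6=1 s4=0
t0.Δ4 s8=0 s7=1 s1=1 clk=1 s3=0 s2=1 s5=1 s0=0 s6=1 s4=0
t1.Δ0 s8=0 s7=1 s1=1 clk=1 s3=0 s2=1 s5=1 s0=0 s6=1 s4=0
t1.Δ1 s8=0 s7=1 s1=1 clk=0 s3=0 s2=1 s5=1 s0=0 s6=1 s4=0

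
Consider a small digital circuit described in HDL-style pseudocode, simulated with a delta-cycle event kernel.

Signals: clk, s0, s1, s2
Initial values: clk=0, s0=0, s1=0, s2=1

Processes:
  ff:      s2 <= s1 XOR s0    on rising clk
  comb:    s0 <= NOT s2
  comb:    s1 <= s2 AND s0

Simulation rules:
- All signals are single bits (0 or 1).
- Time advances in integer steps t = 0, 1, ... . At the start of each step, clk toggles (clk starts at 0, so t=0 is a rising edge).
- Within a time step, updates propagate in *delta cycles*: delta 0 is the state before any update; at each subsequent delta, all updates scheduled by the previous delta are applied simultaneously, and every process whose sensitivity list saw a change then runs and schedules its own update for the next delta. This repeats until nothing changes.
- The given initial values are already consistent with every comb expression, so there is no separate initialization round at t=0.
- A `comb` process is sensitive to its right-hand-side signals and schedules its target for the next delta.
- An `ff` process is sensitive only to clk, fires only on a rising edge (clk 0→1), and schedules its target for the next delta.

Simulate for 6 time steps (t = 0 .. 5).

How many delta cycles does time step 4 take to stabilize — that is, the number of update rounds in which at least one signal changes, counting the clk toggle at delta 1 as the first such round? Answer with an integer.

3

t0.Δ0 s2=1 s0=0 clk=0 s1=0
t0.Δ1 s2=1 s0=0 clk=1 s1=0
t0.Δ2 s2=0 s0=0 clk=1 s1=0
t0.Δ3 s2=0 s0=1 clk=1 s1=0
t1.Δ0 s2=0 s0=1 clk=1 s1=0
t1.Δ1 s2=0 s0=1 clk=0 s1=0
t2.Δ0 s2=0 s0=1 clk=0 s1=0
t2.Δ1 s2=0 s0=1 clk=1 s1=0
t2.Δ2 s2=1 s0=1 clk=1 s1=0
t2.Δ3 s2=1 s0=0 clk=1 s1=1
t2.Δ4 s2=1 s0=0 clk=1 s1=0
t3.Δ0 s2=1 s0=0 clk=1 s1=0
t3.Δ1 s2=1 s0=0 clk=0 s1=0
t4.Δ0 s2=1 s0=0 clk=0 s1=0
t4.Δ1 s2=1 s0=0 clk=1 s1=0
t4.Δ2 s2=0 s0=0 clk=1 s1=0
t4.Δ3 s2=0 s0=1 clk=1 s1=0
t5.Δ0 s2=0 s0=1 clk=1 s1=0
t5.Δ1 s2=0 s0=1 clk=0 s1=0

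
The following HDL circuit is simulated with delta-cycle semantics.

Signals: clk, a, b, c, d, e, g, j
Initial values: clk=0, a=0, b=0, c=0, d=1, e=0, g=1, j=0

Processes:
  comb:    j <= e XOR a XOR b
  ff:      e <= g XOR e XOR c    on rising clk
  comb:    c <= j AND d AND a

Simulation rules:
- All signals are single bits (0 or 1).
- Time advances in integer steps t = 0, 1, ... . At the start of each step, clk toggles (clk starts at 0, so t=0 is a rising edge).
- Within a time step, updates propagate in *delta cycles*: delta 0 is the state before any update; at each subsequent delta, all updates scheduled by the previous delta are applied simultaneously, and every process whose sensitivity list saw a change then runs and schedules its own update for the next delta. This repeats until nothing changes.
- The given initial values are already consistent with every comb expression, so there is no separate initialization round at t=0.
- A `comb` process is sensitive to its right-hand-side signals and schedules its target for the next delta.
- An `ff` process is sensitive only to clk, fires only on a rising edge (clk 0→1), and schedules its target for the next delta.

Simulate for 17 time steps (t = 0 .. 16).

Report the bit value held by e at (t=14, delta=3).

t0.Δ0 d=1 clk=0 j=0 a=0 g=1 e=0 b=0 c=0
t0.Δ1 d=1 clk=1 j=0 a=0 g=1 e=0 b=0 c=0
t0.Δ2 d=1 clk=1 j=0 a=0 g=1 e=1 b=0 c=0
t0.Δ3 d=1 clk=1 j=1 a=0 g=1 e=1 b=0 c=0
t1.Δ0 d=1 clk=1 j=1 a=0 g=1 e=1 b=0 c=0
t1.Δ1 d=1 clk=0 j=1 a=0 g=1 e=1 b=0 c=0
t2.Δ0 d=1 clk=0 j=1 a=0 g=1 e=1 b=0 c=0
t2.Δ1 d=1 clk=1 j=1 a=0 g=1 e=1 b=0 c=0
t2.Δ2 d=1 clk=1 j=1 a=0 g=1 e=0 b=0 c=0
t2.Δ3 d=1 clk=1 j=0 a=0 g=1 e=0 b=0 c=0
t3.Δ0 d=1 clk=1 j=0 a=0 g=1 e=0 b=0 c=0
t3.Δ1 d=1 clk=0 j=0 a=0 g=1 e=0 b=0 c=0
t4.Δ0 d=1 clk=0 j=0 a=0 g=1 e=0 b=0 c=0
t4.Δ1 d=1 clk=1 j=0 a=0 g=1 e=0 b=0 c=0
t4.Δ2 d=1 clk=1 j=0 a=0 g=1 e=1 b=0 c=0
t4.Δ3 d=1 clk=1 j=1 a=0 g=1 e=1 b=0 c=0
t5.Δ0 d=1 clk=1 j=1 a=0 g=1 e=1 b=0 c=0
t5.Δ1 d=1 clk=0 j=1 a=0 g=1 e=1 b=0 c=0
t6.Δ0 d=1 clk=0 j=1 a=0 g=1 e=1 b=0 c=0
t6.Δ1 d=1 clk=1 j=1 a=0 g=1 e=1 b=0 c=0
t6.Δ2 d=1 clk=1 j=1 a=0 g=1 e=0 b=0 c=0
t6.Δ3 d=1 clk=1 j=0 a=0 g=1 e=0 b=0 c=0
t7.Δ0 d=1 clk=1 j=0 a=0 g=1 e=0 b=0 c=0
t7.Δ1 d=1 clk=0 j=0 a=0 g=1 e=0 b=0 c=0
t8.Δ0 d=1 clk=0 j=0 a=0 g=1 e=0 b=0 c=0
t8.Δ1 d=1 clk=1 j=0 a=0 g=1 e=0 b=0 c=0
t8.Δ2 d=1 clk=1 j=0 a=0 g=1 e=1 b=0 c=0
t8.Δ3 d=1 clk=1 j=1 a=0 g=1 e=1 b=0 c=0
t9.Δ0 d=1 clk=1 j=1 a=0 g=1 e=1 b=0 c=0
t9.Δ1 d=1 clk=0 j=1 a=0 g=1 e=1 b=0 c=0
t10.Δ0 d=1 clk=0 j=1 a=0 g=1 e=1 b=0 c=0
t10.Δ1 d=1 clk=1 j=1 a=0 g=1 e=1 b=0 c=0
t10.Δ2 d=1 clk=1 j=1 a=0 g=1 e=0 b=0 c=0
t10.Δ3 d=1 clk=1 j=0 a=0 g=1 e=0 b=0 c=0
t11.Δ0 d=1 clk=1 j=0 a=0 g=1 e=0 b=0 c=0
t11.Δ1 d=1 clk=0 j=0 a=0 g=1 e=0 b=0 c=0
t12.Δ0 d=1 clk=0 j=0 a=0 g=1 e=0 b=0 c=0
t12.Δ1 d=1 clk=1 j=0 a=0 g=1 e=0 b=0 c=0
t12.Δ2 d=1 clk=1 j=0 a=0 g=1 e=1 b=0 c=0
t12.Δ3 d=1 clk=1 j=1 a=0 g=1 e=1 b=0 c=0
t13.Δ0 d=1 clk=1 j=1 a=0 g=1 e=1 b=0 c=0
t13.Δ1 d=1 clk=0 j=1 a=0 g=1 e=1 b=0 c=0
t14.Δ0 d=1 clk=0 j=1 a=0 g=1 e=1 b=0 c=0
t14.Δ1 d=1 clk=1 j=1 a=0 g=1 e=1 b=0 c=0
t14.Δ2 d=1 clk=1 j=1 a=0 g=1 e=0 b=0 c=0
t14.Δ3 d=1 clk=1 j=0 a=0 g=1 e=0 b=0 c=0
t15.Δ0 d=1 clk=1 j=0 a=0 g=1 e=0 b=0 c=0
t15.Δ1 d=1 clk=0 j=0 a=0 g=1 e=0 b=0 c=0
t16.Δ0 d=1 clk=0 j=0 a=0 g=1 e=0 b=0 c=0
t16.Δ1 d=1 clk=1 j=0 a=0 g=1 e=0 b=0 c=0
t16.Δ2 d=1 clk=1 j=0 a=0 g=1 e=1 b=0 c=0
t16.Δ3 d=1 clk=1 j=1 a=0 g=1 e=1 b=0 c=0

0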